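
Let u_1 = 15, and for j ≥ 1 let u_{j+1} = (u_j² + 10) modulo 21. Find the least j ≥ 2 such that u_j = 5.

3

We have u_1 = 15; u_2 = 4; u_3 = 5; u_4 = 14; u_5 = 17; u_6 = 5.
Since u_6 = u_3 = 5, the sequence is eventually periodic: after a pre-period of length 2 it cycles with period 3.
The value 5 first appears (with j ≥ 2) at u_3.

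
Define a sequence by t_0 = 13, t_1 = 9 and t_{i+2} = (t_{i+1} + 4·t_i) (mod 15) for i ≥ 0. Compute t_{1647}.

2

We have t_0 = 13, t_1 = 9, t_2 = 1, t_3 = 7, t_4 = 11, t_5 = 9, t_6 = 8, t_7 = 14, t_8 = 1, t_9 = 12, t_{10} = 1, t_{11} = 4, t_{12} = 8, t_{13} = 9, t_{14} = 11, t_{15} = 2, t_{16} = 1, t_{17} = 9, t_{18} = 13, t_{19} = 4, t_{20} = 11, t_{21} = 12, t_{22} = 11, t_{23} = 14, t_{24} = 13, t_{25} = 9.
The sequence repeats with period 24.
So t_{1647} = t_{0 + ((1647-0) mod 24)} = t_{15} = 2.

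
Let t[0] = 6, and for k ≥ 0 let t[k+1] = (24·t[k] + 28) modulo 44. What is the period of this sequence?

10

t[0] = 6, t[1] = 40, t[2] = 20, t[3] = 24, t[4] = 32, t[5] = 4, t[6] = 36, t[7] = 12, t[8] = 8, t[9] = 0, t[10] = 28, t[11] = 40.
Since t[11] = t[1] = 40, the sequence is eventually periodic: after a pre-period of length 1 it cycles with period 10.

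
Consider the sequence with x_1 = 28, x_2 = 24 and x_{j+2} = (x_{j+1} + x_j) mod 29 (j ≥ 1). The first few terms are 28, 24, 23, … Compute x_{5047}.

13

Computing terms: x_1 = 28, x_2 = 24, x_3 = 23, x_4 = 18, x_5 = 12, x_6 = 1, x_7 = 13, x_8 = 14, x_9 = 27, x_{10} = 12, x_{11} = 10, x_{12} = 22, x_{13} = 3, x_{14} = 25, x_{15} = 28, x_{16} = 24.
The sequence repeats with period 14.
(5047 - 1) mod 14 = 6, so x_{5047} = x_7 = 13.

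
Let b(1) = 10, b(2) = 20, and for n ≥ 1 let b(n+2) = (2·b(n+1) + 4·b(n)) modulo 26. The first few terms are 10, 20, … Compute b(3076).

20

Computing terms: b(1) = 10,  b(2) = 20,  b(3) = 2,  b(4) = 6,  b(5) = 20,  b(6) = 12,  b(7) = 0,  b(8) = 22,  b(9) = 18,  b(10) = 20,  b(11) = 8,  b(12) = 18,  b(13) = 16,  b(14) = 0,  b(15) = 12,  b(16) = 24,  b(17) = 18,  b(18) = 2,  b(19) = 24,  b(20) = 4,  b(21) = 0,  b(22) = 16,  b(23) = 6,  b(24) = 24,  b(25) = 20,  b(26) = 6,  b(27) = 14,  b(28) = 0,  b(29) = 4,  b(30) = 8,  b(31) = 6,  b(32) = 18,  b(33) = 8,  b(34) = 10,  b(35) = 0,  b(36) = 14,  b(37) = 2,  b(38) = 8,  b(39) = 24,  b(40) = 2,  b(41) = 22,  b(42) = 0,  b(43) = 10,  b(44) = 20.
The sequence repeats with period 42.
So b(3076) = b(1 + ((3076-1) mod 42)) = b(10) = 20.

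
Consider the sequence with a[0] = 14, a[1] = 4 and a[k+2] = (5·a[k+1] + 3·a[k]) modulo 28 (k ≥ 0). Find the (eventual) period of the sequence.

Computing terms: a[0] = 14,  a[1] = 4,  a[2] = 6,  a[3] = 14,  a[4] = 4.
Since (a[3], a[4]) = (a[0], a[1]) = (14, 4) (two consecutive terms determine the rest), the sequence is periodic with period 3.

3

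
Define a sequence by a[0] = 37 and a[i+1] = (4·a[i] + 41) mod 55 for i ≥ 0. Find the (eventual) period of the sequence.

a[0] = 37,  a[1] = 24,  a[2] = 27,  a[3] = 39,  a[4] = 32,  a[5] = 4,  a[6] = 2,  a[7] = 49,  a[8] = 17,  a[9] = 54,  a[10] = 37.
The sequence repeats with period 10.

10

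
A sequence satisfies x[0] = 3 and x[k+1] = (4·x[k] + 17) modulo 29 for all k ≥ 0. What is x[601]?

Listing terms: x[0] = 3, x[1] = 0, x[2] = 17, x[3] = 27, x[4] = 9, x[5] = 24, x[6] = 26, x[7] = 5, x[8] = 8, x[9] = 20, x[10] = 10, x[11] = 28, x[12] = 13, x[13] = 11, x[14] = 3.
Since x[14] = x[0] = 3, the sequence is periodic with period 14.
(601 - 0) mod 14 = 13, so x[601] = x[13] = 11.

11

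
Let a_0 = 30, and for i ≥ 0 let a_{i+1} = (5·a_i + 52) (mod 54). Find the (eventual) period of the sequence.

Listing terms: a_0 = 30, a_1 = 40, a_2 = 36, a_3 = 16, a_4 = 24, a_5 = 10, a_6 = 48, a_7 = 22, a_8 = 0, a_9 = 52, a_{10} = 42, a_{11} = 46, a_{12} = 12, a_{13} = 4, a_{14} = 18, a_{15} = 34, a_{16} = 6, a_{17} = 28, a_{18} = 30.
Since a_{18} = a_0 = 30, the sequence is periodic with period 18.

18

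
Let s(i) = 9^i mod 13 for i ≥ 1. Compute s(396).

We have s(1) = 9; s(2) = 3; s(3) = 1; s(4) = 9.
Since s(4) = s(1) = 9, the sequence is periodic with period 3.
So s(396) = s(1 + ((396-1) mod 3)) = s(3) = 1.

1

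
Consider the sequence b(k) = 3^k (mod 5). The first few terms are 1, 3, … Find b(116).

1

Listing terms: b(0) = 1; b(1) = 3; b(2) = 4; b(3) = 2; b(4) = 1.
The sequence repeats with period 4.
So b(116) = b(0 + ((116-0) mod 4)) = b(0) = 1.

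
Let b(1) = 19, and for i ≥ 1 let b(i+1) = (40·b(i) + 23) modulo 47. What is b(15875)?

We have b(1) = 19, b(2) = 31, b(3) = 41, b(4) = 18, b(5) = 38, b(6) = 39, b(7) = 32, b(8) = 34, b(9) = 20, b(10) = 24, b(11) = 43, b(12) = 4, b(13) = 42, b(14) = 11, b(15) = 40, b(16) = 25, b(17) = 36, b(18) = 6, b(19) = 28, b(20) = 15, b(21) = 12, b(22) = 33, b(23) = 27, b(24) = 22, b(25) = 10, b(26) = 0, b(27) = 23, b(28) = 3, b(29) = 2, b(30) = 9, b(31) = 7, b(32) = 21, b(33) = 17, b(34) = 45, b(35) = 37, b(36) = 46, b(37) = 30, b(38) = 1, b(39) = 16, b(40) = 5, b(41) = 35, b(42) = 13, b(43) = 26, b(44) = 29, b(45) = 8, b(46) = 14, b(47) = 19.
The sequence repeats with period 46.
So b(15875) = b(1 + ((15875-1) mod 46)) = b(5) = 38.

38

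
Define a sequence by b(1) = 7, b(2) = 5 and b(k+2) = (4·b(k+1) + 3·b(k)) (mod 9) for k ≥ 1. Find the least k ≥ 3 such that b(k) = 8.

Computing terms: b(1) = 7; b(2) = 5; b(3) = 5; b(4) = 8; b(5) = 2; b(6) = 5; b(7) = 8.
Since (b(6), b(7)) = (b(3), b(4)) = (5, 8) (two consecutive terms determine the rest), the sequence is eventually periodic: after a pre-period of length 2 it cycles with period 3.
The value 8 first appears (with k ≥ 3) at b(4).

4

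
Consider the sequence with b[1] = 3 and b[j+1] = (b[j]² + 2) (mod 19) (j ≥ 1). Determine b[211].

2

b[1] = 3,  b[2] = 11,  b[3] = 9,  b[4] = 7,  b[5] = 13,  b[6] = 0,  b[7] = 2,  b[8] = 6,  b[9] = 0.
Since b[9] = b[6] = 0, the sequence is eventually periodic: after a pre-period of length 5 it cycles with period 3.
For j ≥ 6, b[j] depends only on (j - 6) mod 3. (211 - 6) mod 3 = 1, so b[211] = b[7] = 2.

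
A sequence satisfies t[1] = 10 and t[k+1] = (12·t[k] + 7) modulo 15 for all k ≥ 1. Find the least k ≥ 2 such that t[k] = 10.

Computing terms: t[1] = 10, t[2] = 7, t[3] = 1, t[4] = 4, t[5] = 10.
The sequence repeats with period 4.
The value 10 next appears (with k ≥ 2) at t[5].

5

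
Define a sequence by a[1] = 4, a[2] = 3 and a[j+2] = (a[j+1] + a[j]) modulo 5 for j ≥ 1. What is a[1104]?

0

Computing terms: a[1] = 4; a[2] = 3; a[3] = 2; a[4] = 0; a[5] = 2; a[6] = 2; a[7] = 4; a[8] = 1; a[9] = 0; a[10] = 1; a[11] = 1; a[12] = 2; a[13] = 3; a[14] = 0; a[15] = 3; a[16] = 3; a[17] = 1; a[18] = 4; a[19] = 0; a[20] = 4; a[21] = 4; a[22] = 3.
The sequence repeats with period 20.
(1104 - 1) mod 20 = 3, so a[1104] = a[4] = 0.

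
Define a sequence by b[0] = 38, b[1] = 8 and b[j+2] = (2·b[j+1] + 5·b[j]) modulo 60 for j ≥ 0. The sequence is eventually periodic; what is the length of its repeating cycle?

4

Computing terms: b[0] = 38,  b[1] = 8,  b[2] = 26,  b[3] = 32,  b[4] = 14,  b[5] = 8,  b[6] = 26.
Since (b[5], b[6]) = (b[1], b[2]) = (8, 26) (two consecutive terms determine the rest), the sequence is eventually periodic: after a pre-period of length 1 it cycles with period 4.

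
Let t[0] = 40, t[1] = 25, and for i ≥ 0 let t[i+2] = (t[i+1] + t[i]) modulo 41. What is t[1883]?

8

t[0] = 40,  t[1] = 25,  t[2] = 24,  t[3] = 8,  t[4] = 32,  t[5] = 40,  t[6] = 31,  t[7] = 30,  t[8] = 20,  t[9] = 9,  t[10] = 29,  t[11] = 38,  t[12] = 26,  t[13] = 23,  t[14] = 8,  t[15] = 31,  t[16] = 39,  t[17] = 29,  t[18] = 27,  t[19] = 15,  t[20] = 1,  t[21] = 16,  t[22] = 17,  t[23] = 33,  t[24] = 9,  t[25] = 1,  t[26] = 10,  t[27] = 11,  t[28] = 21,  t[29] = 32,  t[30] = 12,  t[31] = 3,  t[32] = 15,  t[33] = 18,  t[34] = 33,  t[35] = 10,  t[36] = 2,  t[37] = 12,  t[38] = 14,  t[39] = 26,  t[40] = 40,  t[41] = 25.
Since (t[40], t[41]) = (t[0], t[1]) = (40, 25) (two consecutive terms determine the rest), the sequence is periodic with period 40.
So t[1883] = t[0 + ((1883-0) mod 40)] = t[3] = 8.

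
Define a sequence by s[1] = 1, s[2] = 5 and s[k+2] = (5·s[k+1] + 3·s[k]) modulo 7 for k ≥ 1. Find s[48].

0

s[1] = 1, s[2] = 5, s[3] = 0, s[4] = 1, s[5] = 5.
The sequence repeats with period 3.
(48 - 1) mod 3 = 2, so s[48] = s[3] = 0.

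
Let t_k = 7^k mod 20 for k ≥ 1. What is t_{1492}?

t_1 = 7,  t_2 = 9,  t_3 = 3,  t_4 = 1,  t_5 = 7.
Since t_5 = t_1 = 7, the sequence is periodic with period 4.
(1492 - 1) mod 4 = 3, so t_{1492} = t_4 = 1.

1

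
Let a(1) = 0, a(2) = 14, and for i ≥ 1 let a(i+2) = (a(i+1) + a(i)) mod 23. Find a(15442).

7

Computing terms: a(1) = 0; a(2) = 14; a(3) = 14; a(4) = 5; a(5) = 19; a(6) = 1; a(7) = 20; a(8) = 21; a(9) = 18; a(10) = 16; a(11) = 11; a(12) = 4; a(13) = 15; a(14) = 19; a(15) = 11; a(16) = 7; a(17) = 18; a(18) = 2; a(19) = 20; a(20) = 22; a(21) = 19; a(22) = 18; a(23) = 14; a(24) = 9; a(25) = 0; a(26) = 9; a(27) = 9; a(28) = 18; a(29) = 4; a(30) = 22; a(31) = 3; a(32) = 2; a(33) = 5; a(34) = 7; a(35) = 12; a(36) = 19; a(37) = 8; a(38) = 4; a(39) = 12; a(40) = 16; a(41) = 5; a(42) = 21; a(43) = 3; a(44) = 1; a(45) = 4; a(46) = 5; a(47) = 9; a(48) = 14; a(49) = 0; a(50) = 14.
The sequence repeats with period 48.
(15442 - 1) mod 48 = 33, so a(15442) = a(34) = 7.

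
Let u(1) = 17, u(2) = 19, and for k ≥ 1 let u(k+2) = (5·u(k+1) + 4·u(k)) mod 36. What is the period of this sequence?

24

Listing terms: u(1) = 17; u(2) = 19; u(3) = 19; u(4) = 27; u(5) = 31; u(6) = 11; u(7) = 35; u(8) = 3; u(9) = 11; u(10) = 31; u(11) = 19; u(12) = 3; u(13) = 19; u(14) = 35; u(15) = 35; u(16) = 27; u(17) = 23; u(18) = 7; u(19) = 19; u(20) = 15; u(21) = 7; u(22) = 23; u(23) = 35; u(24) = 15; u(25) = 35; u(26) = 19; u(27) = 19.
Since (u(26), u(27)) = (u(2), u(3)) = (19, 19) (two consecutive terms determine the rest), the sequence is eventually periodic: after a pre-period of length 1 it cycles with period 24.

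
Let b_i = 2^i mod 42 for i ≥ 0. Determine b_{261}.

8

Listing terms: b_0 = 1; b_1 = 2; b_2 = 4; b_3 = 8; b_4 = 16; b_5 = 32; b_6 = 22; b_7 = 2.
Since b_7 = b_1 = 2, the sequence is eventually periodic: after a pre-period of length 1 it cycles with period 6.
For i ≥ 1, b_i depends only on (i - 1) mod 6. (261 - 1) mod 6 = 2, so b_{261} = b_3 = 8.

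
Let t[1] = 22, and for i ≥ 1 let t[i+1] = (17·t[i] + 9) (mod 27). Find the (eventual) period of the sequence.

t[1] = 22; t[2] = 5; t[3] = 13; t[4] = 14; t[5] = 4; t[6] = 23; t[7] = 22.
Since t[7] = t[1] = 22, the sequence is periodic with period 6.

6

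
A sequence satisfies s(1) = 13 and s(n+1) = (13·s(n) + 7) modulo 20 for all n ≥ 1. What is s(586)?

16

Computing terms: s(1) = 13,  s(2) = 16,  s(3) = 15,  s(4) = 2,  s(5) = 13.
Since s(5) = s(1) = 13, the sequence is periodic with period 4.
So s(586) = s(1 + ((586-1) mod 4)) = s(2) = 16.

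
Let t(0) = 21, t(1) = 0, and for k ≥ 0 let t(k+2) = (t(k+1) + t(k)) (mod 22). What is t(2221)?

Listing terms: t(0) = 21; t(1) = 0; t(2) = 21; t(3) = 21; t(4) = 20; t(5) = 19; t(6) = 17; t(7) = 14; t(8) = 9; t(9) = 1; t(10) = 10; t(11) = 11; t(12) = 21; t(13) = 10; t(14) = 9; t(15) = 19; t(16) = 6; t(17) = 3; t(18) = 9; t(19) = 12; t(20) = 21; t(21) = 11; t(22) = 10; t(23) = 21; t(24) = 9; t(25) = 8; t(26) = 17; t(27) = 3; t(28) = 20; t(29) = 1; t(30) = 21; t(31) = 0.
Since (t(30), t(31)) = (t(0), t(1)) = (21, 0) (two consecutive terms determine the rest), the sequence is periodic with period 30.
So t(2221) = t(0 + ((2221-0) mod 30)) = t(1) = 0.

0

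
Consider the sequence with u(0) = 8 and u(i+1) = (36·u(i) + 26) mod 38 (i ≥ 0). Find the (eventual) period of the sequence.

9

Computing terms: u(0) = 8, u(1) = 10, u(2) = 6, u(3) = 14, u(4) = 36, u(5) = 30, u(6) = 4, u(7) = 18, u(8) = 28, u(9) = 8.
The sequence repeats with period 9.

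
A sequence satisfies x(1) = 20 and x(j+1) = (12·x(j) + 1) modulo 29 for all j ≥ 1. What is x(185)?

20

x(1) = 20,  x(2) = 9,  x(3) = 22,  x(4) = 4,  x(5) = 20.
The sequence repeats with period 4.
So x(185) = x(1 + ((185-1) mod 4)) = x(1) = 20.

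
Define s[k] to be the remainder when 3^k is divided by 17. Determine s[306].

s[0] = 1,  s[1] = 3,  s[2] = 9,  s[3] = 10,  s[4] = 13,  s[5] = 5,  s[6] = 15,  s[7] = 11,  s[8] = 16,  s[9] = 14,  s[10] = 8,  s[11] = 7,  s[12] = 4,  s[13] = 12,  s[14] = 2,  s[15] = 6,  s[16] = 1.
The sequence repeats with period 16.
(306 - 0) mod 16 = 2, so s[306] = s[2] = 9.

9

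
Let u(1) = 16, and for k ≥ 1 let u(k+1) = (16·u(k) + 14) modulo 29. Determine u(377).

We have u(1) = 16, u(2) = 9, u(3) = 13, u(4) = 19, u(5) = 28, u(6) = 27, u(7) = 11, u(8) = 16.
The sequence repeats with period 7.
(377 - 1) mod 7 = 5, so u(377) = u(6) = 27.

27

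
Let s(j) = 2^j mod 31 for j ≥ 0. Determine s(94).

Listing terms: s(0) = 1; s(1) = 2; s(2) = 4; s(3) = 8; s(4) = 16; s(5) = 1.
Since s(5) = s(0) = 1, the sequence is periodic with period 5.
(94 - 0) mod 5 = 4, so s(94) = s(4) = 16.

16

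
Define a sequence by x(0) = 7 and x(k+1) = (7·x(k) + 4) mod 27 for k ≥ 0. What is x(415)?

We have x(0) = 7, x(1) = 26, x(2) = 24, x(3) = 10, x(4) = 20, x(5) = 9, x(6) = 13, x(7) = 14, x(8) = 21, x(9) = 16, x(10) = 8, x(11) = 6, x(12) = 19, x(13) = 2, x(14) = 18, x(15) = 22, x(16) = 23, x(17) = 3, x(18) = 25, x(19) = 17, x(20) = 15, x(21) = 1, x(22) = 11, x(23) = 0, x(24) = 4, x(25) = 5, x(26) = 12, x(27) = 7.
The sequence repeats with period 27.
(415 - 0) mod 27 = 10, so x(415) = x(10) = 8.

8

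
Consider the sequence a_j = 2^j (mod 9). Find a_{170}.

a_0 = 1; a_1 = 2; a_2 = 4; a_3 = 8; a_4 = 7; a_5 = 5; a_6 = 1.
The sequence repeats with period 6.
So a_{170} = a_{0 + ((170-0) mod 6)} = a_2 = 4.

4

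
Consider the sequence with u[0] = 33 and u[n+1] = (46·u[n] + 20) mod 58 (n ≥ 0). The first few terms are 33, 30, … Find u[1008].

4

Computing terms: u[0] = 33,  u[1] = 30,  u[2] = 8,  u[3] = 40,  u[4] = 4,  u[5] = 30.
Since u[5] = u[1] = 30, the sequence is eventually periodic: after a pre-period of length 1 it cycles with period 4.
For n ≥ 1, u[n] depends only on (n - 1) mod 4. (1008 - 1) mod 4 = 3, so u[1008] = u[4] = 4.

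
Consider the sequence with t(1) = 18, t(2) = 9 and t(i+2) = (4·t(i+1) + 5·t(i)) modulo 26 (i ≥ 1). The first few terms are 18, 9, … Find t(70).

9

Computing terms: t(1) = 18,  t(2) = 9,  t(3) = 22,  t(4) = 3,  t(5) = 18,  t(6) = 9.
The sequence repeats with period 4.
So t(70) = t(1 + ((70-1) mod 4)) = t(2) = 9.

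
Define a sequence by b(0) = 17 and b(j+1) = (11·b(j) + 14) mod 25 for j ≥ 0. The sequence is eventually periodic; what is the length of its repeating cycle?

25

b(0) = 17; b(1) = 1; b(2) = 0; b(3) = 14; b(4) = 18; b(5) = 12; b(6) = 21; b(7) = 20; b(8) = 9; b(9) = 13; b(10) = 7; b(11) = 16; b(12) = 15; b(13) = 4; b(14) = 8; b(15) = 2; b(16) = 11; b(17) = 10; b(18) = 24; b(19) = 3; b(20) = 22; b(21) = 6; b(22) = 5; b(23) = 19; b(24) = 23; b(25) = 17.
Since b(25) = b(0) = 17, the sequence is periodic with period 25.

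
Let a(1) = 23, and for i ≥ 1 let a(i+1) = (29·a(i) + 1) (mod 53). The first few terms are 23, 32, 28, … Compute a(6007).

23

Computing terms: a(1) = 23; a(2) = 32; a(3) = 28; a(4) = 18; a(5) = 46; a(6) = 10; a(7) = 26; a(8) = 13; a(9) = 7; a(10) = 45; a(11) = 34; a(12) = 33; a(13) = 4; a(14) = 11; a(15) = 2; a(16) = 6; a(17) = 16; a(18) = 41; a(19) = 24; a(20) = 8; a(21) = 21; a(22) = 27; a(23) = 42; a(24) = 0; a(25) = 1; a(26) = 30; a(27) = 23.
Since a(27) = a(1) = 23, the sequence is periodic with period 26.
(6007 - 1) mod 26 = 0, so a(6007) = a(1) = 23.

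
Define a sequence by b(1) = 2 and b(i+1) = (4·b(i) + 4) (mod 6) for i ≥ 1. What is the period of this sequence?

Computing terms: b(1) = 2, b(2) = 0, b(3) = 4, b(4) = 2.
The sequence repeats with period 3.

3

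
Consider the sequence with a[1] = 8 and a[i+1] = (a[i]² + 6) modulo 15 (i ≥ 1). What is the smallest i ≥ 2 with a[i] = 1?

3

We have a[1] = 8; a[2] = 10; a[3] = 1; a[4] = 7; a[5] = 10.
Since a[5] = a[2] = 10, the sequence is eventually periodic: after a pre-period of length 1 it cycles with period 3.
The value 1 first appears (with i ≥ 2) at a[3].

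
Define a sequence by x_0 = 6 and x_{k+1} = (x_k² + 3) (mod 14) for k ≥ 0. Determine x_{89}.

Listing terms: x_0 = 6, x_1 = 11, x_2 = 12, x_3 = 7, x_4 = 10, x_5 = 5, x_6 = 0, x_7 = 3, x_8 = 12.
Since x_8 = x_2 = 12, the sequence is eventually periodic: after a pre-period of length 2 it cycles with period 6.
For k ≥ 2, x_k depends only on (k - 2) mod 6. (89 - 2) mod 6 = 3, so x_{89} = x_5 = 5.

5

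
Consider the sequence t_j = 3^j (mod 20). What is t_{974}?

We have t_0 = 1,  t_1 = 3,  t_2 = 9,  t_3 = 7,  t_4 = 1.
The sequence repeats with period 4.
(974 - 0) mod 4 = 2, so t_{974} = t_2 = 9.

9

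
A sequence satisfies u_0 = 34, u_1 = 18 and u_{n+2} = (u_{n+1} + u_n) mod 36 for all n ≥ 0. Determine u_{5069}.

We have u_0 = 34,  u_1 = 18,  u_2 = 16,  u_3 = 34,  u_4 = 14,  u_5 = 12,  u_6 = 26,  u_7 = 2,  u_8 = 28,  u_9 = 30,  u_{10} = 22,  u_{11} = 16,  u_{12} = 2,  u_{13} = 18,  u_{14} = 20,  u_{15} = 2,  u_{16} = 22,  u_{17} = 24,  u_{18} = 10,  u_{19} = 34,  u_{20} = 8,  u_{21} = 6,  u_{22} = 14,  u_{23} = 20,  u_{24} = 34,  u_{25} = 18.
Since (u_{24}, u_{25}) = (u_0, u_1) = (34, 18) (two consecutive terms determine the rest), the sequence is periodic with period 24.
(5069 - 0) mod 24 = 5, so u_{5069} = u_5 = 12.

12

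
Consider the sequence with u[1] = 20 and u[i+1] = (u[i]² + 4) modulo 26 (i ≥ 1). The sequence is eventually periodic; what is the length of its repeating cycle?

6

u[1] = 20, u[2] = 14, u[3] = 18, u[4] = 16, u[5] = 0, u[6] = 4, u[7] = 20.
The sequence repeats with period 6.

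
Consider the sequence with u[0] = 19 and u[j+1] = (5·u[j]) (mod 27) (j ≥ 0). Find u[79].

Listing terms: u[0] = 19,  u[1] = 14,  u[2] = 16,  u[3] = 26,  u[4] = 22,  u[5] = 2,  u[6] = 10,  u[7] = 23,  u[8] = 7,  u[9] = 8,  u[10] = 13,  u[11] = 11,  u[12] = 1,  u[13] = 5,  u[14] = 25,  u[15] = 17,  u[16] = 4,  u[17] = 20,  u[18] = 19.
Since u[18] = u[0] = 19, the sequence is periodic with period 18.
So u[79] = u[0 + ((79-0) mod 18)] = u[7] = 23.

23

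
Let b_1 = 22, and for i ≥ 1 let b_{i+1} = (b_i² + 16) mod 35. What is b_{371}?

b_1 = 22, b_2 = 10, b_3 = 11, b_4 = 32, b_5 = 25, b_6 = 11.
Since b_6 = b_3 = 11, the sequence is eventually periodic: after a pre-period of length 2 it cycles with period 3.
For i ≥ 3, b_i depends only on (i - 3) mod 3. (371 - 3) mod 3 = 2, so b_{371} = b_5 = 25.

25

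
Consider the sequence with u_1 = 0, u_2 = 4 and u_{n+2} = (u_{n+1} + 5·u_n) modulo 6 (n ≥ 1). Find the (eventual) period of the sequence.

Listing terms: u_1 = 0, u_2 = 4, u_3 = 4, u_4 = 0, u_5 = 2, u_6 = 2, u_7 = 0, u_8 = 4.
The sequence repeats with period 6.

6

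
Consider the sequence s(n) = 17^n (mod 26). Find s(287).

We have s(0) = 1, s(1) = 17, s(2) = 3, s(3) = 25, s(4) = 9, s(5) = 23, s(6) = 1.
Since s(6) = s(0) = 1, the sequence is periodic with period 6.
(287 - 0) mod 6 = 5, so s(287) = s(5) = 23.

23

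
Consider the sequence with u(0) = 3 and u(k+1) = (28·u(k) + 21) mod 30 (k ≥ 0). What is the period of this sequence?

Computing terms: u(0) = 3, u(1) = 15, u(2) = 21, u(3) = 9, u(4) = 3.
Since u(4) = u(0) = 3, the sequence is periodic with period 4.

4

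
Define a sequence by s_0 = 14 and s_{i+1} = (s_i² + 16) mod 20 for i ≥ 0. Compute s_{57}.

s_0 = 14,  s_1 = 12,  s_2 = 0,  s_3 = 16,  s_4 = 12.
Since s_4 = s_1 = 12, the sequence is eventually periodic: after a pre-period of length 1 it cycles with period 3.
For i ≥ 1, s_i depends only on (i - 1) mod 3. (57 - 1) mod 3 = 2, so s_{57} = s_3 = 16.

16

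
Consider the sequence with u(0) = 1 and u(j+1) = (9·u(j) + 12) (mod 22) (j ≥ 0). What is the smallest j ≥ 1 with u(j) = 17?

3

Listing terms: u(0) = 1; u(1) = 21; u(2) = 3; u(3) = 17; u(4) = 11; u(5) = 1.
Since u(5) = u(0) = 1, the sequence is periodic with period 5.
The value 17 first appears (with j ≥ 1) at u(3).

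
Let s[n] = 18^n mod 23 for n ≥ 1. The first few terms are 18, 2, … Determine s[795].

13

s[1] = 18; s[2] = 2; s[3] = 13; s[4] = 4; s[5] = 3; s[6] = 8; s[7] = 6; s[8] = 16; s[9] = 12; s[10] = 9; s[11] = 1; s[12] = 18.
The sequence repeats with period 11.
(795 - 1) mod 11 = 2, so s[795] = s[3] = 13.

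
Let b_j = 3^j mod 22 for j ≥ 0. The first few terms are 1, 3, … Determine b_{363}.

5

Listing terms: b_0 = 1,  b_1 = 3,  b_2 = 9,  b_3 = 5,  b_4 = 15,  b_5 = 1.
Since b_5 = b_0 = 1, the sequence is periodic with period 5.
(363 - 0) mod 5 = 3, so b_{363} = b_3 = 5.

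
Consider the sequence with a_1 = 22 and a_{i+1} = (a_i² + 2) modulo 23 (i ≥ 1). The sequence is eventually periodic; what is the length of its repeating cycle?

a_1 = 22,  a_2 = 3,  a_3 = 11,  a_4 = 8,  a_5 = 20,  a_6 = 11.
Since a_6 = a_3 = 11, the sequence is eventually periodic: after a pre-period of length 2 it cycles with period 3.

3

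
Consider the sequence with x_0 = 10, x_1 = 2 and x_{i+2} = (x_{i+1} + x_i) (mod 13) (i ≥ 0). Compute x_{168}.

10

Computing terms: x_0 = 10; x_1 = 2; x_2 = 12; x_3 = 1; x_4 = 0; x_5 = 1; x_6 = 1; x_7 = 2; x_8 = 3; x_9 = 5; x_{10} = 8; x_{11} = 0; x_{12} = 8; x_{13} = 8; x_{14} = 3; x_{15} = 11; x_{16} = 1; x_{17} = 12; x_{18} = 0; x_{19} = 12; x_{20} = 12; x_{21} = 11; x_{22} = 10; x_{23} = 8; x_{24} = 5; x_{25} = 0; x_{26} = 5; x_{27} = 5; x_{28} = 10; x_{29} = 2.
Since (x_{28}, x_{29}) = (x_0, x_1) = (10, 2) (two consecutive terms determine the rest), the sequence is periodic with period 28.
So x_{168} = x_{0 + ((168-0) mod 28)} = x_0 = 10.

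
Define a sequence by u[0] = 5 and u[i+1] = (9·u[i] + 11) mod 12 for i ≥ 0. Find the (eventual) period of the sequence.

Listing terms: u[0] = 5, u[1] = 8, u[2] = 11, u[3] = 2, u[4] = 5.
The sequence repeats with period 4.

4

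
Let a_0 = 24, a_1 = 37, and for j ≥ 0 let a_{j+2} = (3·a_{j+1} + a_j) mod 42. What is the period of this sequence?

We have a_0 = 24; a_1 = 37; a_2 = 9; a_3 = 22; a_4 = 33; a_5 = 37; a_6 = 18; a_7 = 7; a_8 = 39; a_9 = 40; a_{10} = 33; a_{11} = 13; a_{12} = 30; a_{13} = 19; a_{14} = 3; a_{15} = 28; a_{16} = 3; a_{17} = 37; a_{18} = 30; a_{19} = 1; a_{20} = 33; a_{21} = 16; a_{22} = 39; a_{23} = 7; a_{24} = 18; a_{25} = 19; a_{26} = 33; a_{27} = 34; a_{28} = 9; a_{29} = 19; a_{30} = 24; a_{31} = 7; a_{32} = 3; a_{33} = 16; a_{34} = 9; a_{35} = 1; a_{36} = 12; a_{37} = 37; a_{38} = 39; a_{39} = 28; a_{40} = 39; a_{41} = 19; a_{42} = 12; a_{43} = 13; a_{44} = 9; a_{45} = 40; a_{46} = 3; a_{47} = 7; a_{48} = 24; a_{49} = 37.
Since (a_{48}, a_{49}) = (a_0, a_1) = (24, 37) (two consecutive terms determine the rest), the sequence is periodic with period 48.

48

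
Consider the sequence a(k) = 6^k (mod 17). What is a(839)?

14

We have a(0) = 1; a(1) = 6; a(2) = 2; a(3) = 12; a(4) = 4; a(5) = 7; a(6) = 8; a(7) = 14; a(8) = 16; a(9) = 11; a(10) = 15; a(11) = 5; a(12) = 13; a(13) = 10; a(14) = 9; a(15) = 3; a(16) = 1.
Since a(16) = a(0) = 1, the sequence is periodic with period 16.
(839 - 0) mod 16 = 7, so a(839) = a(7) = 14.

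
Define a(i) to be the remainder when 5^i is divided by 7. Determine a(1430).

We have a(1) = 5,  a(2) = 4,  a(3) = 6,  a(4) = 2,  a(5) = 3,  a(6) = 1,  a(7) = 5.
The sequence repeats with period 6.
So a(1430) = a(1 + ((1430-1) mod 6)) = a(2) = 4.

4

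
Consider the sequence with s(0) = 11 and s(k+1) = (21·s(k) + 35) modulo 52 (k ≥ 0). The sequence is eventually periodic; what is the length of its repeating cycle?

Listing terms: s(0) = 11; s(1) = 6; s(2) = 5; s(3) = 36; s(4) = 11.
The sequence repeats with period 4.

4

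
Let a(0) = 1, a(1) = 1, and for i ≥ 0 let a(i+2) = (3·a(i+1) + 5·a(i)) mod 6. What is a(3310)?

a(0) = 1; a(1) = 1; a(2) = 2; a(3) = 5; a(4) = 1; a(5) = 4; a(6) = 5; a(7) = 5; a(8) = 4; a(9) = 1; a(10) = 5; a(11) = 2; a(12) = 1; a(13) = 1.
The sequence repeats with period 12.
So a(3310) = a(0 + ((3310-0) mod 12)) = a(10) = 5.

5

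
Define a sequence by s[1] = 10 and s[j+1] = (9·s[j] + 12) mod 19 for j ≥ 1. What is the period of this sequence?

Listing terms: s[1] = 10,  s[2] = 7,  s[3] = 18,  s[4] = 3,  s[5] = 1,  s[6] = 2,  s[7] = 11,  s[8] = 16,  s[9] = 4,  s[10] = 10.
The sequence repeats with period 9.

9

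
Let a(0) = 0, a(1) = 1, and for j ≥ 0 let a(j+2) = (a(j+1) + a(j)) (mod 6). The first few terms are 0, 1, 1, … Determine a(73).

1

Computing terms: a(0) = 0; a(1) = 1; a(2) = 1; a(3) = 2; a(4) = 3; a(5) = 5; a(6) = 2; a(7) = 1; a(8) = 3; a(9) = 4; a(10) = 1; a(11) = 5; a(12) = 0; a(13) = 5; a(14) = 5; a(15) = 4; a(16) = 3; a(17) = 1; a(18) = 4; a(19) = 5; a(20) = 3; a(21) = 2; a(22) = 5; a(23) = 1; a(24) = 0; a(25) = 1.
Since (a(24), a(25)) = (a(0), a(1)) = (0, 1) (two consecutive terms determine the rest), the sequence is periodic with period 24.
So a(73) = a(0 + ((73-0) mod 24)) = a(1) = 1.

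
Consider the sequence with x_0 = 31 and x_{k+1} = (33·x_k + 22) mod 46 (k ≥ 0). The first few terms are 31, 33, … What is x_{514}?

Computing terms: x_0 = 31,  x_1 = 33,  x_2 = 7,  x_3 = 23,  x_4 = 45,  x_5 = 35,  x_6 = 27,  x_7 = 39,  x_8 = 21,  x_9 = 25,  x_{10} = 19,  x_{11} = 5,  x_{12} = 3,  x_{13} = 29,  x_{14} = 13,  x_{15} = 37,  x_{16} = 1,  x_{17} = 9,  x_{18} = 43,  x_{19} = 15,  x_{20} = 11,  x_{21} = 17,  x_{22} = 31.
Since x_{22} = x_0 = 31, the sequence is periodic with period 22.
(514 - 0) mod 22 = 8, so x_{514} = x_8 = 21.

21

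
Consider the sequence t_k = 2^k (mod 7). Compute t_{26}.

t_1 = 2,  t_2 = 4,  t_3 = 1,  t_4 = 2.
The sequence repeats with period 3.
So t_{26} = t_{1 + ((26-1) mod 3)} = t_2 = 4.

4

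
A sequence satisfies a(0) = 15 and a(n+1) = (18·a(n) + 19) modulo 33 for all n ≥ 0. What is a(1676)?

31

Listing terms: a(0) = 15; a(1) = 25; a(2) = 7; a(3) = 13; a(4) = 22; a(5) = 19; a(6) = 31; a(7) = 16; a(8) = 10; a(9) = 1; a(10) = 4; a(11) = 25.
Since a(11) = a(1) = 25, the sequence is eventually periodic: after a pre-period of length 1 it cycles with period 10.
For n ≥ 1, a(n) depends only on (n - 1) mod 10. (1676 - 1) mod 10 = 5, so a(1676) = a(6) = 31.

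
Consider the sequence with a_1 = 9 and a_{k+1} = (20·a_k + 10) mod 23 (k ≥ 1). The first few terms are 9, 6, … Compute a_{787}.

18

Computing terms: a_1 = 9, a_2 = 6, a_3 = 15, a_4 = 11, a_5 = 0, a_6 = 10, a_7 = 3, a_8 = 1, a_9 = 7, a_{10} = 12, a_{11} = 20, a_{12} = 19, a_{13} = 22, a_{14} = 13, a_{15} = 17, a_{16} = 5, a_{17} = 18, a_{18} = 2, a_{19} = 4, a_{20} = 21, a_{21} = 16, a_{22} = 8, a_{23} = 9.
The sequence repeats with period 22.
(787 - 1) mod 22 = 16, so a_{787} = a_{17} = 18.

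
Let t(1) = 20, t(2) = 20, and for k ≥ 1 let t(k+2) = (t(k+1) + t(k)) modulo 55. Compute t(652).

20

t(1) = 20; t(2) = 20; t(3) = 40; t(4) = 5; t(5) = 45; t(6) = 50; t(7) = 40; t(8) = 35; t(9) = 20; t(10) = 0; t(11) = 20; t(12) = 20.
Since (t(11), t(12)) = (t(1), t(2)) = (20, 20) (two consecutive terms determine the rest), the sequence is periodic with period 10.
(652 - 1) mod 10 = 1, so t(652) = t(2) = 20.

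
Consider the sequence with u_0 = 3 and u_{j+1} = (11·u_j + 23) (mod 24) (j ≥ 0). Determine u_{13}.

8

We have u_0 = 3, u_1 = 8, u_2 = 15, u_3 = 20, u_4 = 3.
The sequence repeats with period 4.
(13 - 0) mod 4 = 1, so u_{13} = u_1 = 8.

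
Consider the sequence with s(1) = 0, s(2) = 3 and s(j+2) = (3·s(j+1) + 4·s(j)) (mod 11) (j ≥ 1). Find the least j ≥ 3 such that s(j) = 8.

8

s(1) = 0, s(2) = 3, s(3) = 9, s(4) = 6, s(5) = 10, s(6) = 10, s(7) = 4, s(8) = 8, s(9) = 7, s(10) = 9, s(11) = 0, s(12) = 3.
The sequence repeats with period 10.
The value 8 first appears (with j ≥ 3) at s(8).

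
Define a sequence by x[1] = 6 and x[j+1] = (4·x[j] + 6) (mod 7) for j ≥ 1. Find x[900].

We have x[1] = 6,  x[2] = 2,  x[3] = 0,  x[4] = 6.
The sequence repeats with period 3.
So x[900] = x[1 + ((900-1) mod 3)] = x[3] = 0.

0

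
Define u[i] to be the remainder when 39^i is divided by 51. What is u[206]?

Computing terms: u[0] = 1, u[1] = 39, u[2] = 42, u[3] = 6, u[4] = 30, u[5] = 48, u[6] = 36, u[7] = 27, u[8] = 33, u[9] = 12, u[10] = 9, u[11] = 45, u[12] = 21, u[13] = 3, u[14] = 15, u[15] = 24, u[16] = 18, u[17] = 39.
Since u[17] = u[1] = 39, the sequence is eventually periodic: after a pre-period of length 1 it cycles with period 16.
For i ≥ 1, u[i] depends only on (i - 1) mod 16. (206 - 1) mod 16 = 13, so u[206] = u[14] = 15.

15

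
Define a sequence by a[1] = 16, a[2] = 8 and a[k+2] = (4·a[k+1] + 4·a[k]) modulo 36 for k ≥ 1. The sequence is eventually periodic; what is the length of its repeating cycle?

We have a[1] = 16,  a[2] = 8,  a[3] = 24,  a[4] = 20,  a[5] = 32,  a[6] = 28,  a[7] = 24,  a[8] = 28,  a[9] = 28,  a[10] = 8,  a[11] = 0,  a[12] = 32,  a[13] = 20,  a[14] = 28,  a[15] = 12,  a[16] = 16,  a[17] = 4,  a[18] = 8,  a[19] = 12,  a[20] = 8,  a[21] = 8,  a[22] = 28,  a[23] = 0,  a[24] = 4,  a[25] = 16,  a[26] = 8.
The sequence repeats with period 24.

24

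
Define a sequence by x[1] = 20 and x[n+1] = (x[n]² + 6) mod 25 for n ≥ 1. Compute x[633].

17

x[1] = 20, x[2] = 6, x[3] = 17, x[4] = 20.
The sequence repeats with period 3.
(633 - 1) mod 3 = 2, so x[633] = x[3] = 17.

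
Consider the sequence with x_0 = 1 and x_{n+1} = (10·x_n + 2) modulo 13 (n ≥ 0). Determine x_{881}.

9

Listing terms: x_0 = 1; x_1 = 12; x_2 = 5; x_3 = 0; x_4 = 2; x_5 = 9; x_6 = 1.
The sequence repeats with period 6.
So x_{881} = x_{0 + ((881-0) mod 6)} = x_5 = 9.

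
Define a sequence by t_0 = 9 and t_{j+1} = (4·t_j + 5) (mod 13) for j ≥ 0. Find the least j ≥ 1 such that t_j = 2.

Listing terms: t_0 = 9,  t_1 = 2,  t_2 = 0,  t_3 = 5,  t_4 = 12,  t_5 = 1,  t_6 = 9.
Since t_6 = t_0 = 9, the sequence is periodic with period 6.
The value 2 first appears (with j ≥ 1) at t_1.

1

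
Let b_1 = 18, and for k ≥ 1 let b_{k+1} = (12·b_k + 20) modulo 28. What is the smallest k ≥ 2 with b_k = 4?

7

Computing terms: b_1 = 18, b_2 = 12, b_3 = 24, b_4 = 0, b_5 = 20, b_6 = 8, b_7 = 4, b_8 = 12.
Since b_8 = b_2 = 12, the sequence is eventually periodic: after a pre-period of length 1 it cycles with period 6.
The value 4 first appears (with k ≥ 2) at b_7.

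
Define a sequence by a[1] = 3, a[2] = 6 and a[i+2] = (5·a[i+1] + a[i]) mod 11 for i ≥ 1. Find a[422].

a[1] = 3, a[2] = 6, a[3] = 0, a[4] = 6, a[5] = 8, a[6] = 2, a[7] = 7, a[8] = 4, a[9] = 5, a[10] = 7, a[11] = 7, a[12] = 9, a[13] = 8, a[14] = 5, a[15] = 0, a[16] = 5, a[17] = 3, a[18] = 9, a[19] = 4, a[20] = 7, a[21] = 6, a[22] = 4, a[23] = 4, a[24] = 2, a[25] = 3, a[26] = 6.
The sequence repeats with period 24.
So a[422] = a[1 + ((422-1) mod 24)] = a[14] = 5.

5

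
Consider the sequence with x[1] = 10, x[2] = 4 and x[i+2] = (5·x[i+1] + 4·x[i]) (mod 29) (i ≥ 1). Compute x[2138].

We have x[1] = 10; x[2] = 4; x[3] = 2; x[4] = 26; x[5] = 22; x[6] = 11; x[7] = 27; x[8] = 5; x[9] = 17; x[10] = 18; x[11] = 13; x[12] = 21; x[13] = 12; x[14] = 28; x[15] = 14; x[16] = 8; x[17] = 9; x[18] = 19; x[19] = 15; x[20] = 6; x[21] = 3; x[22] = 10; x[23] = 4.
Since (x[22], x[23]) = (x[1], x[2]) = (10, 4) (two consecutive terms determine the rest), the sequence is periodic with period 21.
(2138 - 1) mod 21 = 16, so x[2138] = x[17] = 9.

9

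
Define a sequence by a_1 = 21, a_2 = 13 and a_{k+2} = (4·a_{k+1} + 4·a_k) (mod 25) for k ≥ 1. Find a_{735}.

1

Listing terms: a_1 = 21, a_2 = 13, a_3 = 11, a_4 = 21, a_5 = 3, a_6 = 21, a_7 = 21, a_8 = 18, a_9 = 6, a_{10} = 21, a_{11} = 8, a_{12} = 16, a_{13} = 21, a_{14} = 23, a_{15} = 1, a_{16} = 21, a_{17} = 13.
Since (a_{16}, a_{17}) = (a_1, a_2) = (21, 13) (two consecutive terms determine the rest), the sequence is periodic with period 15.
So a_{735} = a_{1 + ((735-1) mod 15)} = a_{15} = 1.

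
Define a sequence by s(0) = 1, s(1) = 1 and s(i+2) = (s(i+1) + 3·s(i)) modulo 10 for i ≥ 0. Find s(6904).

1

Listing terms: s(0) = 1,  s(1) = 1,  s(2) = 4,  s(3) = 7,  s(4) = 9,  s(5) = 0,  s(6) = 7,  s(7) = 7,  s(8) = 8,  s(9) = 9,  s(10) = 3,  s(11) = 0,  s(12) = 9,  s(13) = 9,  s(14) = 6,  s(15) = 3,  s(16) = 1,  s(17) = 0,  s(18) = 3,  s(19) = 3,  s(20) = 2,  s(21) = 1,  s(22) = 7,  s(23) = 0,  s(24) = 1,  s(25) = 1.
The sequence repeats with period 24.
(6904 - 0) mod 24 = 16, so s(6904) = s(16) = 1.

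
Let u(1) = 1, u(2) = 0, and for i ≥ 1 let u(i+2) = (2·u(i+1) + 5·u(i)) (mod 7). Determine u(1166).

Listing terms: u(1) = 1; u(2) = 0; u(3) = 5; u(4) = 3; u(5) = 3; u(6) = 0; u(7) = 1; u(8) = 2; u(9) = 2; u(10) = 0; u(11) = 3; u(12) = 6; u(13) = 6; u(14) = 0; u(15) = 2; u(16) = 4; u(17) = 4; u(18) = 0; u(19) = 6; u(20) = 5; u(21) = 5; u(22) = 0; u(23) = 4; u(24) = 1; u(25) = 1; u(26) = 0.
The sequence repeats with period 24.
(1166 - 1) mod 24 = 13, so u(1166) = u(14) = 0.

0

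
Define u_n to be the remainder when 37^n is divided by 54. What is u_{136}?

37

u_0 = 1, u_1 = 37, u_2 = 19, u_3 = 1.
The sequence repeats with period 3.
(136 - 0) mod 3 = 1, so u_{136} = u_1 = 37.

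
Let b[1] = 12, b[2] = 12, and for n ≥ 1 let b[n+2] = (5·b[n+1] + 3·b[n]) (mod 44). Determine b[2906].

Computing terms: b[1] = 12; b[2] = 12; b[3] = 8; b[4] = 32; b[5] = 8; b[6] = 4; b[7] = 0; b[8] = 12; b[9] = 16; b[10] = 28; b[11] = 12; b[12] = 12.
Since (b[11], b[12]) = (b[1], b[2]) = (12, 12) (two consecutive terms determine the rest), the sequence is periodic with period 10.
(2906 - 1) mod 10 = 5, so b[2906] = b[6] = 4.

4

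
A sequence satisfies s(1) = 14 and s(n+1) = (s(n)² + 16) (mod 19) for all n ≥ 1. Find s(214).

14

Computing terms: s(1) = 14; s(2) = 3; s(3) = 6; s(4) = 14.
The sequence repeats with period 3.
So s(214) = s(1 + ((214-1) mod 3)) = s(1) = 14.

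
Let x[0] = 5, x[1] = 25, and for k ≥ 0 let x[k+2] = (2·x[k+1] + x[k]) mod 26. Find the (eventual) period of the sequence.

We have x[0] = 5, x[1] = 25, x[2] = 3, x[3] = 5, x[4] = 13, x[5] = 5, x[6] = 23, x[7] = 25, x[8] = 21, x[9] = 15, x[10] = 25, x[11] = 13, x[12] = 25, x[13] = 11, x[14] = 21, x[15] = 1, x[16] = 23, x[17] = 21, x[18] = 13, x[19] = 21, x[20] = 3, x[21] = 1, x[22] = 5, x[23] = 11, x[24] = 1, x[25] = 13, x[26] = 1, x[27] = 15, x[28] = 5, x[29] = 25.
Since (x[28], x[29]) = (x[0], x[1]) = (5, 25) (two consecutive terms determine the rest), the sequence is periodic with period 28.

28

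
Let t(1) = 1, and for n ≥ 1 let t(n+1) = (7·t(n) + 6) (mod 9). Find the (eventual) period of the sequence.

3

Listing terms: t(1) = 1,  t(2) = 4,  t(3) = 7,  t(4) = 1.
Since t(4) = t(1) = 1, the sequence is periodic with period 3.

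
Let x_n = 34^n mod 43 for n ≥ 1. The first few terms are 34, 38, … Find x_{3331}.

28

Listing terms: x_1 = 34, x_2 = 38, x_3 = 2, x_4 = 25, x_5 = 33, x_6 = 4, x_7 = 7, x_8 = 23, x_9 = 8, x_{10} = 14, x_{11} = 3, x_{12} = 16, x_{13} = 28, x_{14} = 6, x_{15} = 32, x_{16} = 13, x_{17} = 12, x_{18} = 21, x_{19} = 26, x_{20} = 24, x_{21} = 42, x_{22} = 9, x_{23} = 5, x_{24} = 41, x_{25} = 18, x_{26} = 10, x_{27} = 39, x_{28} = 36, x_{29} = 20, x_{30} = 35, x_{31} = 29, x_{32} = 40, x_{33} = 27, x_{34} = 15, x_{35} = 37, x_{36} = 11, x_{37} = 30, x_{38} = 31, x_{39} = 22, x_{40} = 17, x_{41} = 19, x_{42} = 1, x_{43} = 34.
Since x_{43} = x_1 = 34, the sequence is periodic with period 42.
So x_{3331} = x_{1 + ((3331-1) mod 42)} = x_{13} = 28.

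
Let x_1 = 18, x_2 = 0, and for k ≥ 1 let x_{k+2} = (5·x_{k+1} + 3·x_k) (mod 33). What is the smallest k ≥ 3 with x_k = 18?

11

Listing terms: x_1 = 18,  x_2 = 0,  x_3 = 21,  x_4 = 6,  x_5 = 27,  x_6 = 21,  x_7 = 21,  x_8 = 3,  x_9 = 12,  x_{10} = 3,  x_{11} = 18,  x_{12} = 0.
The sequence repeats with period 10.
The value 18 next appears (with k ≥ 3) at x_{11}.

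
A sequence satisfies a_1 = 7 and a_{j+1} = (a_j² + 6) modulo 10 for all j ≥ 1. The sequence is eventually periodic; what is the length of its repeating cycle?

Computing terms: a_1 = 7,  a_2 = 5,  a_3 = 1,  a_4 = 7.
The sequence repeats with period 3.

3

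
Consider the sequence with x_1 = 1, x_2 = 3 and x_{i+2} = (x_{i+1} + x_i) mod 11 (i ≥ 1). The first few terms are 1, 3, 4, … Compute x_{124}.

Computing terms: x_1 = 1; x_2 = 3; x_3 = 4; x_4 = 7; x_5 = 0; x_6 = 7; x_7 = 7; x_8 = 3; x_9 = 10; x_{10} = 2; x_{11} = 1; x_{12} = 3.
Since (x_{11}, x_{12}) = (x_1, x_2) = (1, 3) (two consecutive terms determine the rest), the sequence is periodic with period 10.
So x_{124} = x_{1 + ((124-1) mod 10)} = x_4 = 7.

7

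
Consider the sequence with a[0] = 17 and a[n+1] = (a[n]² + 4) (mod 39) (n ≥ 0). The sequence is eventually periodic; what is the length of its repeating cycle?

6

We have a[0] = 17,  a[1] = 20,  a[2] = 14,  a[3] = 5,  a[4] = 29,  a[5] = 26,  a[6] = 17.
The sequence repeats with period 6.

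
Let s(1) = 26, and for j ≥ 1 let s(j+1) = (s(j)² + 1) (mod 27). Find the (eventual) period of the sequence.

Computing terms: s(1) = 26, s(2) = 2, s(3) = 5, s(4) = 26.
The sequence repeats with period 3.

3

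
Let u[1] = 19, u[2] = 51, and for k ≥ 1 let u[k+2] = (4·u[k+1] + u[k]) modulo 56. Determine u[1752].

39

Listing terms: u[1] = 19; u[2] = 51; u[3] = 55; u[4] = 47; u[5] = 19; u[6] = 11; u[7] = 7; u[8] = 39; u[9] = 51; u[10] = 19; u[11] = 15; u[12] = 23; u[13] = 51; u[14] = 3; u[15] = 7; u[16] = 31; u[17] = 19; u[18] = 51.
Since (u[17], u[18]) = (u[1], u[2]) = (19, 51) (two consecutive terms determine the rest), the sequence is periodic with period 16.
(1752 - 1) mod 16 = 7, so u[1752] = u[8] = 39.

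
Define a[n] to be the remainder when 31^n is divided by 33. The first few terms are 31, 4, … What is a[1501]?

We have a[1] = 31,  a[2] = 4,  a[3] = 25,  a[4] = 16,  a[5] = 1,  a[6] = 31.
The sequence repeats with period 5.
So a[1501] = a[1 + ((1501-1) mod 5)] = a[1] = 31.

31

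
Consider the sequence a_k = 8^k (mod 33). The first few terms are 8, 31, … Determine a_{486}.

25

Listing terms: a_1 = 8, a_2 = 31, a_3 = 17, a_4 = 4, a_5 = 32, a_6 = 25, a_7 = 2, a_8 = 16, a_9 = 29, a_{10} = 1, a_{11} = 8.
Since a_{11} = a_1 = 8, the sequence is periodic with period 10.
(486 - 1) mod 10 = 5, so a_{486} = a_6 = 25.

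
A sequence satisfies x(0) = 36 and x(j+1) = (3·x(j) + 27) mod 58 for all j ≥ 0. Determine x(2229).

13

We have x(0) = 36,  x(1) = 19,  x(2) = 26,  x(3) = 47,  x(4) = 52,  x(5) = 9,  x(6) = 54,  x(7) = 15,  x(8) = 14,  x(9) = 11,  x(10) = 2,  x(11) = 33,  x(12) = 10,  x(13) = 57,  x(14) = 24,  x(15) = 41,  x(16) = 34,  x(17) = 13,  x(18) = 8,  x(19) = 51,  x(20) = 6,  x(21) = 45,  x(22) = 46,  x(23) = 49,  x(24) = 0,  x(25) = 27,  x(26) = 50,  x(27) = 3,  x(28) = 36.
Since x(28) = x(0) = 36, the sequence is periodic with period 28.
(2229 - 0) mod 28 = 17, so x(2229) = x(17) = 13.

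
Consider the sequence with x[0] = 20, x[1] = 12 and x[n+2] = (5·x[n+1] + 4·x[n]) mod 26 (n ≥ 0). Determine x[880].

We have x[0] = 20, x[1] = 12, x[2] = 10, x[3] = 20, x[4] = 10, x[5] = 0, x[6] = 14, x[7] = 18, x[8] = 16, x[9] = 22, x[10] = 18, x[11] = 22, x[12] = 0, x[13] = 10, x[14] = 24, x[15] = 4, x[16] = 12, x[17] = 24, x[18] = 12, x[19] = 0, x[20] = 22, x[21] = 6, x[22] = 14, x[23] = 16, x[24] = 6, x[25] = 16, x[26] = 0, x[27] = 12, x[28] = 8, x[29] = 10, x[30] = 4, x[31] = 8, x[32] = 4, x[33] = 0, x[34] = 16, x[35] = 2, x[36] = 22, x[37] = 14, x[38] = 2, x[39] = 14, x[40] = 0, x[41] = 4, x[42] = 20, x[43] = 12.
Since (x[42], x[43]) = (x[0], x[1]) = (20, 12) (two consecutive terms determine the rest), the sequence is periodic with period 42.
(880 - 0) mod 42 = 40, so x[880] = x[40] = 0.

0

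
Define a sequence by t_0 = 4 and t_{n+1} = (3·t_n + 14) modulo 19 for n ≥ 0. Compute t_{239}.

6

Listing terms: t_0 = 4,  t_1 = 7,  t_2 = 16,  t_3 = 5,  t_4 = 10,  t_5 = 6,  t_6 = 13,  t_7 = 15,  t_8 = 2,  t_9 = 1,  t_{10} = 17,  t_{11} = 8,  t_{12} = 0,  t_{13} = 14,  t_{14} = 18,  t_{15} = 11,  t_{16} = 9,  t_{17} = 3,  t_{18} = 4.
Since t_{18} = t_0 = 4, the sequence is periodic with period 18.
(239 - 0) mod 18 = 5, so t_{239} = t_5 = 6.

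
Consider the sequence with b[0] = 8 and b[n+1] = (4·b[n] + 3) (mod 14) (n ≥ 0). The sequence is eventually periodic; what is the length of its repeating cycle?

Computing terms: b[0] = 8, b[1] = 7, b[2] = 3, b[3] = 1, b[4] = 7.
Since b[4] = b[1] = 7, the sequence is eventually periodic: after a pre-period of length 1 it cycles with period 3.

3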